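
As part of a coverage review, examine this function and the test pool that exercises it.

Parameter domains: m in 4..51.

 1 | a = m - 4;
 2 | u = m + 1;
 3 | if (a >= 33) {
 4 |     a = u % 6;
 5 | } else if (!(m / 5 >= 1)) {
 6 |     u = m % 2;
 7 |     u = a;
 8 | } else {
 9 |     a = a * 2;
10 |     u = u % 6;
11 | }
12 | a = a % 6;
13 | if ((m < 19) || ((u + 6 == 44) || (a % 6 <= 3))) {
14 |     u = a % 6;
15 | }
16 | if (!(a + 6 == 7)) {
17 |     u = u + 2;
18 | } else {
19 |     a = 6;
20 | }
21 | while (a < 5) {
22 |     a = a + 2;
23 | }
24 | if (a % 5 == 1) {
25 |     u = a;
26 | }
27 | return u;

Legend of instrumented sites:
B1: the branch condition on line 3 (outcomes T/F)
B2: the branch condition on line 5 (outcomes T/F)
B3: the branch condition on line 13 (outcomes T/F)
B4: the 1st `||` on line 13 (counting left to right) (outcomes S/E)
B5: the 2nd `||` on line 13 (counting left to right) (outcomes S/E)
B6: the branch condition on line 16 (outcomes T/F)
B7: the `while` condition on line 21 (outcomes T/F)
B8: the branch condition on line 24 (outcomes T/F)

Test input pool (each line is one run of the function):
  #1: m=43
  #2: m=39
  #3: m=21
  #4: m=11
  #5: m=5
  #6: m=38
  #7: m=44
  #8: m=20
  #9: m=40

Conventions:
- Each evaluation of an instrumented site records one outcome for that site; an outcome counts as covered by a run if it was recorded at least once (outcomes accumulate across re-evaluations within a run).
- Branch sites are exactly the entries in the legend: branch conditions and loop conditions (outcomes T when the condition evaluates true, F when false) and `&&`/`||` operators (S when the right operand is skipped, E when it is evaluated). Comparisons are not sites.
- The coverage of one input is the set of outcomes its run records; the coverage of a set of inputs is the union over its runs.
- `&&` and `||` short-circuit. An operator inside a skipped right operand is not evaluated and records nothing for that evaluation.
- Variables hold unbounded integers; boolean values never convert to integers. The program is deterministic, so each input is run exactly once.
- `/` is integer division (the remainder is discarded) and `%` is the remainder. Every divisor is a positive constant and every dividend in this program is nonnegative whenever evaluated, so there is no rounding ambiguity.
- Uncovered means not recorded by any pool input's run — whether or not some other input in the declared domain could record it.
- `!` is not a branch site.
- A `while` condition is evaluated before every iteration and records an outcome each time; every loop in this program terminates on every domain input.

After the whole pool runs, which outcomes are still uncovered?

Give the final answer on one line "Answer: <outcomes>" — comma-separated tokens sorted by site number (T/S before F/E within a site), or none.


test 1 (m=43) hits B1=T, B3=T, B4=E, B5=E, B6=T, B7=T, B7=F, B8=T
test 2 (m=39) hits B1=T, B3=F, B4=E, B5=E, B6=T, B7=T, B7=F, B8=T
test 3 (m=21) hits B1=F, B2=F, B3=F, B4=E, B5=E, B6=T, B7=T, B7=F, B8=T
test 4 (m=11) hits B1=F, B2=F, B3=T, B4=S, B6=T, B7=T, B7=F, B8=T
test 5 (m=5) hits B1=F, B2=F, B3=T, B4=S, B6=T, B7=T, B7=F, B8=T
test 6 (m=38) hits B1=T, B3=T, B4=E, B5=E, B6=T, B7=T, B7=F, B8=F
test 7 (m=44) hits B1=T, B3=T, B4=E, B5=E, B6=T, B7=T, B7=F, B8=F
test 8 (m=20) hits B1=F, B2=F, B3=T, B4=E, B5=E, B6=T, B7=T, B7=F, B8=T
test 9 (m=40) hits B1=T, B3=F, B4=E, B5=E, B6=T, B7=F, B8=F
union over the pool: B1=T, B1=F, B2=F, B3=T, B3=F, B4=S, B4=E, B5=E, B6=T, B7=T, B7=F, B8=T, B8=F
uncovered (3 of 16): B2=T, B5=S, B6=F
Answer: B2=T, B5=S, B6=F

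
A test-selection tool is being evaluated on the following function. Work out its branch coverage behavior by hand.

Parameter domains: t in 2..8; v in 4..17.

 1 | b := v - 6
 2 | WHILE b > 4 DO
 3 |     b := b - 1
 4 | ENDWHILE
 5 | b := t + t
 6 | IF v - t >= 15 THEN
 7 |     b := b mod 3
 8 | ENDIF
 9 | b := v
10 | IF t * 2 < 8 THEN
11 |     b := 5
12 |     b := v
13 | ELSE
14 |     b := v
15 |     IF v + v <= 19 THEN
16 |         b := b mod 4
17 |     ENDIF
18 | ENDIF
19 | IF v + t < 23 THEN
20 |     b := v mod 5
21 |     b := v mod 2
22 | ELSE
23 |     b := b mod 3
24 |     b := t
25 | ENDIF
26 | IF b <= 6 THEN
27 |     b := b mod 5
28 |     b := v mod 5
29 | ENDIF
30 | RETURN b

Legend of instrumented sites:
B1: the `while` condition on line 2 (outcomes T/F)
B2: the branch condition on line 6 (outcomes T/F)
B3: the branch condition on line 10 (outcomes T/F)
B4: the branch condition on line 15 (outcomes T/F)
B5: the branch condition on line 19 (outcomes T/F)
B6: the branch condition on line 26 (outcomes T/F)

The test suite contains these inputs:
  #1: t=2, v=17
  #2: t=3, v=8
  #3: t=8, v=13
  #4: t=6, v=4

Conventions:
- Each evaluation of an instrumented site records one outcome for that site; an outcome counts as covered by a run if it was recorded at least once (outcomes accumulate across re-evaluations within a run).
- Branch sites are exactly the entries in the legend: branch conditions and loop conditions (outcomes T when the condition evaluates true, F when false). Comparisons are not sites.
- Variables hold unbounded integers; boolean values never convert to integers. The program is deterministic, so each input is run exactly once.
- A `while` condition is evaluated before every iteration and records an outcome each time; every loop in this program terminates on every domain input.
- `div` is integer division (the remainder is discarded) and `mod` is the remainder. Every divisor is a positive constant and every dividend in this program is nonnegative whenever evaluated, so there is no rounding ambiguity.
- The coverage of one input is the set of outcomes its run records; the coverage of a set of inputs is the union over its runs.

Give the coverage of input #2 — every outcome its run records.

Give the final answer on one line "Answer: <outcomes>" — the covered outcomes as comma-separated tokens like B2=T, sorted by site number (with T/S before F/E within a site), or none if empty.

Simulating input #2 (t=3, v=8) step by step:
  B1->F, B2->F, B3->T, B5->T, B6->T
deduplicating events, the covered set is: B1=F, B2=F, B3=T, B5=T, B6=T

Answer: B1=F, B2=F, B3=T, B5=T, B6=T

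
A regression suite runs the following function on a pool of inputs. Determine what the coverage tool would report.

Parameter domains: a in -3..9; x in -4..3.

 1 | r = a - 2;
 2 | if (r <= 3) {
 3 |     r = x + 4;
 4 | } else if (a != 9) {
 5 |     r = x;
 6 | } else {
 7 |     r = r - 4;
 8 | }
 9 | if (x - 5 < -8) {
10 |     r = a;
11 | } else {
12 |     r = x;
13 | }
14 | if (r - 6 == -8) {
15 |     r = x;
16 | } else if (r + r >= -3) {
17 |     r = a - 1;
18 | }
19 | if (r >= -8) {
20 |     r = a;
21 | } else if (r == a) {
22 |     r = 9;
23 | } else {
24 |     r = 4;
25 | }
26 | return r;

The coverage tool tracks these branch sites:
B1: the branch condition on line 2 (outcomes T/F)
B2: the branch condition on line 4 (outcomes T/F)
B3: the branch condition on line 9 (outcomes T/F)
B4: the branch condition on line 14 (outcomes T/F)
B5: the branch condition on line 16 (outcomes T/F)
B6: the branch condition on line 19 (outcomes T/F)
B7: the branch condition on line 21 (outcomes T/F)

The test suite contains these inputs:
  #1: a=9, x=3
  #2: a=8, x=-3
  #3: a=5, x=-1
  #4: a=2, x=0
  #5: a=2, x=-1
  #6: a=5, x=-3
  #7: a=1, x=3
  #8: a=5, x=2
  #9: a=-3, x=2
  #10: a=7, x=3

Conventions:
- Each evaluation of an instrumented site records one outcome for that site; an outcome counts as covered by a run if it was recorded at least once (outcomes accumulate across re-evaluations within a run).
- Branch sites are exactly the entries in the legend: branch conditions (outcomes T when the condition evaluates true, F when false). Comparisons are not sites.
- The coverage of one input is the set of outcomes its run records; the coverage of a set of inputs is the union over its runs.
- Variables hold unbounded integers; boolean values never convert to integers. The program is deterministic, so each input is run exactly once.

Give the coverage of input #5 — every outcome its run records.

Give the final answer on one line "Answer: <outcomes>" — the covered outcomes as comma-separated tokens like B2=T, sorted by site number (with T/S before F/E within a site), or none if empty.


Simulating input #5 (a=2, x=-1) step by step:
  B1->T, B3->F, B4->F, B5->T, B6->T
collecting distinct outcomes: B1=T, B3=F, B4=F, B5=T, B6=T
Answer: B1=T, B3=F, B4=F, B5=T, B6=T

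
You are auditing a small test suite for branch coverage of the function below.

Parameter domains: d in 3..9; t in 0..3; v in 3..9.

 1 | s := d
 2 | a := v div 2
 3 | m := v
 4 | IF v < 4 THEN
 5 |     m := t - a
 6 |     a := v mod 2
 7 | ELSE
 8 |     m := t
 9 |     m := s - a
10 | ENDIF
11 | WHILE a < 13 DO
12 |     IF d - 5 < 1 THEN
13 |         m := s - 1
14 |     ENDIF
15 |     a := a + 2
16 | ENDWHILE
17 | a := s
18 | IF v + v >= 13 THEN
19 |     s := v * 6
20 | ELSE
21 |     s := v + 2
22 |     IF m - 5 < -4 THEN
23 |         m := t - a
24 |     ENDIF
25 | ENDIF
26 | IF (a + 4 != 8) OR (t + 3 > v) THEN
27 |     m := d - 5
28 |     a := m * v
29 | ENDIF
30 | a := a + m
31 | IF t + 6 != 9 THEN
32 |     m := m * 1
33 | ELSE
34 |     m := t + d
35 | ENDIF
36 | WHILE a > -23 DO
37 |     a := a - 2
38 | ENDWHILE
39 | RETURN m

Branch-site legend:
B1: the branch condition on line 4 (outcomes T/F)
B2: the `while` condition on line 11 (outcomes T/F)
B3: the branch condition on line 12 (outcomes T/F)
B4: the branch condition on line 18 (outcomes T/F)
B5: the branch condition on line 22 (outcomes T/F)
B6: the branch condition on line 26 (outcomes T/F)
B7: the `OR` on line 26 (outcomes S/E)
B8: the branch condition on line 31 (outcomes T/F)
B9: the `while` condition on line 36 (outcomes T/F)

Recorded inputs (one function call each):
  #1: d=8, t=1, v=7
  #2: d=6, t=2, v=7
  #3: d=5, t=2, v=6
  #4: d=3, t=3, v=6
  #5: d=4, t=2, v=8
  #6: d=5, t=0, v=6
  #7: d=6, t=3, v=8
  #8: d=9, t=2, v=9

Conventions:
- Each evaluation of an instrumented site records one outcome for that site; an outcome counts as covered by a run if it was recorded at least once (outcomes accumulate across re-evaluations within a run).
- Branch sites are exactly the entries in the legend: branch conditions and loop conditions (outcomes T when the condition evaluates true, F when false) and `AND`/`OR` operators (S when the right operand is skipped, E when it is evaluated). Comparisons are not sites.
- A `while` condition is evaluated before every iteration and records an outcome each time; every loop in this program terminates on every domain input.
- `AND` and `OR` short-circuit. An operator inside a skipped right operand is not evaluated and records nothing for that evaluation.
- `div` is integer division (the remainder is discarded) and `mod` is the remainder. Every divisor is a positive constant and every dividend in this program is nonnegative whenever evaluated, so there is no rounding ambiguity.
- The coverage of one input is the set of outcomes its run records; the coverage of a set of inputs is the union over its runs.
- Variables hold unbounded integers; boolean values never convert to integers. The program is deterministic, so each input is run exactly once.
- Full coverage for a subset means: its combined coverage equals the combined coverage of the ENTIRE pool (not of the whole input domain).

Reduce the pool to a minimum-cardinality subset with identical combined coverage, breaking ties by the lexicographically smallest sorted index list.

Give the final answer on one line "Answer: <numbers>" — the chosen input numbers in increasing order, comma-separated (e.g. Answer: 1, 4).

#1 (d=8, t=1, v=7) -> B1->F, B2->T, B3->F, B2->T, B3->F, B2->T, B3->F, B2->T, B3->F, B2->T, B3->F, B2->F, B4->T, B7->S, ...; covered: B1=F, B2=T, B2=F, B3=F, B4=T, B6=T, B7=S, B8=T, B9=T, B9=F
#2 (d=6, t=2, v=7) -> B1->F, B2->T, B3->F, B2->T, B3->F, B2->T, B3->F, B2->T, B3->F, B2->T, B3->F, B2->F, B4->T, B7->S, ...; covered: B1=F, B2=T, B2=F, B3=F, B4=T, B6=T, B7=S, B8=T, B9=T, B9=F
#3 (d=5, t=2, v=6) -> B1->F, B2->T, B3->T, B2->T, B3->T, B2->T, B3->T, B2->T, B3->T, B2->T, B3->T, B2->F, B4->F, B5->F, ...; covered: B1=F, B2=T, B2=F, B3=T, B4=F, B5=F, B6=T, B7=S, B8=T, B9=T, B9=F
#4 (d=3, t=3, v=6) -> B1->F, B2->T, B3->T, B2->T, B3->T, B2->T, B3->T, B2->T, B3->T, B2->T, B3->T, B2->F, B4->F, B5->F, ...; covered: B1=F, B2=T, B2=F, B3=T, B4=F, B5=F, B6=T, B7=S, B8=F, B9=T, B9=F
#5 (d=4, t=2, v=8) -> B1->F, B2->T, B3->T, B2->T, B3->T, B2->T, B3->T, B2->T, B3->T, B2->T, B3->T, B2->F, B4->T, B7->E, ...; covered: B1=F, B2=T, B2=F, B3=T, B4=T, B6=F, B7=E, B8=T, B9=T, B9=F
#6 (d=5, t=0, v=6) -> B1->F, B2->T, B3->T, B2->T, B3->T, B2->T, B3->T, B2->T, B3->T, B2->T, B3->T, B2->F, B4->F, B5->F, ...; covered: B1=F, B2=T, B2=F, B3=T, B4=F, B5=F, B6=T, B7=S, B8=T, B9=T, B9=F
#7 (d=6, t=3, v=8) -> B1->F, B2->T, B3->F, B2->T, B3->F, B2->T, B3->F, B2->T, B3->F, B2->T, B3->F, B2->F, B4->T, B7->S, ...; covered: B1=F, B2=T, B2=F, B3=F, B4=T, B6=T, B7=S, B8=F, B9=T, B9=F
#8 (d=9, t=2, v=9) -> B1->F, B2->T, B3->F, B2->T, B3->F, B2->T, B3->F, B2->T, B3->F, B2->T, B3->F, B2->F, B4->T, B7->S, ...; covered: B1=F, B2=T, B2=F, B3=F, B4=T, B6=T, B7=S, B8=T, B9=T, B9=F
union over all inputs: B1=F, B2=T, B2=F, B3=T, B3=F, B4=T, B4=F, B5=F, B6=T, B6=F, B7=S, B7=E, B8=T, B8=F, B9=T, B9=F (16 outcomes)
size 1 is not enough: best union over all size-1 subsets is 11/16
size 2 is not enough: best union over all size-2 subsets is 15/16
inputs {1, 4, 5} (size 3) cover everything; no size-3 subset with a lexicographically smaller index list covers all 16

Answer: 1, 4, 5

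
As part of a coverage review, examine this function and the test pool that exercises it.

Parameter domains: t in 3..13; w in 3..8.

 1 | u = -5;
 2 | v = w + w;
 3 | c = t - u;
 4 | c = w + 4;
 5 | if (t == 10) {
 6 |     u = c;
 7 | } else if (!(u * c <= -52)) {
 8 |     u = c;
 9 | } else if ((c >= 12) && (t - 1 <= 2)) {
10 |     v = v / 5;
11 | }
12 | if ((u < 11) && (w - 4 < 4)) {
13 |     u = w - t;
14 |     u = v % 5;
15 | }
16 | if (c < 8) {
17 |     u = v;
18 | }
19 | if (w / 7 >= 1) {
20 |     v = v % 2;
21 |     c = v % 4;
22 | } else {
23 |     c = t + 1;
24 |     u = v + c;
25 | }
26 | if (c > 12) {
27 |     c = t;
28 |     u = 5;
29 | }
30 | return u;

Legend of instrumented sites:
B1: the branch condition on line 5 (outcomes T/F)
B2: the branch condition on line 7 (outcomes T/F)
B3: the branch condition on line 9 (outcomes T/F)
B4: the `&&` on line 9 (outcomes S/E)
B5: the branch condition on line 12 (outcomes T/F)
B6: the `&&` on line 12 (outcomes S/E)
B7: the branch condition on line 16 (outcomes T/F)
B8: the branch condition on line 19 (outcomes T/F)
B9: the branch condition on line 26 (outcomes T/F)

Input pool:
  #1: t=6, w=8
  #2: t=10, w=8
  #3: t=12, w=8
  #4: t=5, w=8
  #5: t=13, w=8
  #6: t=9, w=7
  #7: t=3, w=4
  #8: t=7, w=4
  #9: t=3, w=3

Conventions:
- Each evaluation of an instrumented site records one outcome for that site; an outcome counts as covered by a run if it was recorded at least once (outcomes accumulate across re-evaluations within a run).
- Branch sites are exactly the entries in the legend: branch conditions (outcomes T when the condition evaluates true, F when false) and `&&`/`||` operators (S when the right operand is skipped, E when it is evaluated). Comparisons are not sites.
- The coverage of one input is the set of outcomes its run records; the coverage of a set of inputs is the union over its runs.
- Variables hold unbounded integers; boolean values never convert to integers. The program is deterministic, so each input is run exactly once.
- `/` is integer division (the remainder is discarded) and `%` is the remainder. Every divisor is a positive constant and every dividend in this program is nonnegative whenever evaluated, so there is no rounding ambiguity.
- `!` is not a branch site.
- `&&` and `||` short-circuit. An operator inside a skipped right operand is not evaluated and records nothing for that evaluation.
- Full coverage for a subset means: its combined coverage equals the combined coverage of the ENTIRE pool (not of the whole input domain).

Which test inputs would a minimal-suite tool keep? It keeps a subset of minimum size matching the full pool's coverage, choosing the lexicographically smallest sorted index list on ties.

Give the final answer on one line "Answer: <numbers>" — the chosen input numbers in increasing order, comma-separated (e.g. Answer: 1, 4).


input #1, t=6, w=8: events B1->F, B2->F, B4->E, B3->F, B6->E, B5->F, B7->F, B8->T, B9->F; outcomes B1=F, B2=F, B3=F, B4=E, B5=F, B6=E, B7=F, B8=T, B9=F
input #2, t=10, w=8: events B1->T, B6->S, B5->F, B7->F, B8->T, B9->F; outcomes B1=T, B5=F, B6=S, B7=F, B8=T, B9=F
input #3, t=12, w=8: events B1->F, B2->F, B4->E, B3->F, B6->E, B5->F, B7->F, B8->T, B9->F; outcomes B1=F, B2=F, B3=F, B4=E, B5=F, B6=E, B7=F, B8=T, B9=F
input #4, t=5, w=8: events B1->F, B2->F, B4->E, B3->F, B6->E, B5->F, B7->F, B8->T, B9->F; outcomes B1=F, B2=F, B3=F, B4=E, B5=F, B6=E, B7=F, B8=T, B9=F
input #5, t=13, w=8: events B1->F, B2->F, B4->E, B3->F, B6->E, B5->F, B7->F, B8->T, B9->F; outcomes B1=F, B2=F, B3=F, B4=E, B5=F, B6=E, B7=F, B8=T, B9=F
input #6, t=9, w=7: events B1->F, B2->F, B4->S, B3->F, B6->E, B5->T, B7->F, B8->T, B9->F; outcomes B1=F, B2=F, B3=F, B4=S, B5=T, B6=E, B7=F, B8=T, B9=F
input #7, t=3, w=4: events B1->F, B2->T, B6->E, B5->T, B7->F, B8->F, B9->F; outcomes B1=F, B2=T, B5=T, B6=E, B7=F, B8=F, B9=F
input #8, t=7, w=4: events B1->F, B2->T, B6->E, B5->T, B7->F, B8->F, B9->F; outcomes B1=F, B2=T, B5=T, B6=E, B7=F, B8=F, B9=F
input #9, t=3, w=3: events B1->F, B2->T, B6->E, B5->T, B7->T, B8->F, B9->F; outcomes B1=F, B2=T, B5=T, B6=E, B7=T, B8=F, B9=F
union over all inputs: B1=T, B1=F, B2=T, B2=F, B3=F, B4=S, B4=E, B5=T, B5=F, B6=S, B6=E, B7=T, B7=F, B8=T, B8=F, B9=F (16 outcomes)
size 1 is not enough: best union over all size-1 subsets is 9/16
size 2 is not enough: best union over all size-2 subsets is 13/16
size 3 is not enough: best union over all size-3 subsets is 15/16
inputs {1, 2, 6, 9} (size 4) cover everything; no size-4 subset with a lexicographically smaller index list covers all 16
Answer: 1, 2, 6, 9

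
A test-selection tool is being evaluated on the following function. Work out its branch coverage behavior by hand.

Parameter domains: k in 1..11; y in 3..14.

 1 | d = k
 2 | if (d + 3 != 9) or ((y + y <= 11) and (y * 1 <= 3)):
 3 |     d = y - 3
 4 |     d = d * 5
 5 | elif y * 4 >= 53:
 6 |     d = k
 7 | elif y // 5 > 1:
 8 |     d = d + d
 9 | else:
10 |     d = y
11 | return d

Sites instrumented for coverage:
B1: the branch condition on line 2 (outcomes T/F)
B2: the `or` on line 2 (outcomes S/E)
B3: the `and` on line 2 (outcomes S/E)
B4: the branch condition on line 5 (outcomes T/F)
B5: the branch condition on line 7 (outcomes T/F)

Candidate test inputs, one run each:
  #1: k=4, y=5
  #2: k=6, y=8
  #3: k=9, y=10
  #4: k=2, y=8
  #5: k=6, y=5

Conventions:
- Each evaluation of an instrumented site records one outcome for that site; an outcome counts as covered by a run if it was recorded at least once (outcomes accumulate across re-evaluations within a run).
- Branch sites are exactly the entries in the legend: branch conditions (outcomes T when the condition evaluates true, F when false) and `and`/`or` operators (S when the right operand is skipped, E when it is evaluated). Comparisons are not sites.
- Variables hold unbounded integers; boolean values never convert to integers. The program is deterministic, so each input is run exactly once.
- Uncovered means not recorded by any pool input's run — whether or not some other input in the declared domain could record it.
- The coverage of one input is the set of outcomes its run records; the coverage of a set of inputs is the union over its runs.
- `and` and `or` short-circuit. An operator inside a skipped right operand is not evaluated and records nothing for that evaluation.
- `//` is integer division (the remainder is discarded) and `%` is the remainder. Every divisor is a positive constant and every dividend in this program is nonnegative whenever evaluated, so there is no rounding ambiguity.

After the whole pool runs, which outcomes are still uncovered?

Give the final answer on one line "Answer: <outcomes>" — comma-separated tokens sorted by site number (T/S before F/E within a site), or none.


input #1 (k=4, y=5): covers B1=T, B2=S
input #2 (k=6, y=8): covers B1=F, B2=E, B3=S, B4=F, B5=F
input #3 (k=9, y=10): covers B1=T, B2=S
input #4 (k=2, y=8): covers B1=T, B2=S
input #5 (k=6, y=5): covers B1=F, B2=E, B3=E, B4=F, B5=F
union over the pool: B1=T, B1=F, B2=S, B2=E, B3=S, B3=E, B4=F, B5=F
uncovered (2 of 10): B4=T, B5=T
Answer: B4=T, B5=T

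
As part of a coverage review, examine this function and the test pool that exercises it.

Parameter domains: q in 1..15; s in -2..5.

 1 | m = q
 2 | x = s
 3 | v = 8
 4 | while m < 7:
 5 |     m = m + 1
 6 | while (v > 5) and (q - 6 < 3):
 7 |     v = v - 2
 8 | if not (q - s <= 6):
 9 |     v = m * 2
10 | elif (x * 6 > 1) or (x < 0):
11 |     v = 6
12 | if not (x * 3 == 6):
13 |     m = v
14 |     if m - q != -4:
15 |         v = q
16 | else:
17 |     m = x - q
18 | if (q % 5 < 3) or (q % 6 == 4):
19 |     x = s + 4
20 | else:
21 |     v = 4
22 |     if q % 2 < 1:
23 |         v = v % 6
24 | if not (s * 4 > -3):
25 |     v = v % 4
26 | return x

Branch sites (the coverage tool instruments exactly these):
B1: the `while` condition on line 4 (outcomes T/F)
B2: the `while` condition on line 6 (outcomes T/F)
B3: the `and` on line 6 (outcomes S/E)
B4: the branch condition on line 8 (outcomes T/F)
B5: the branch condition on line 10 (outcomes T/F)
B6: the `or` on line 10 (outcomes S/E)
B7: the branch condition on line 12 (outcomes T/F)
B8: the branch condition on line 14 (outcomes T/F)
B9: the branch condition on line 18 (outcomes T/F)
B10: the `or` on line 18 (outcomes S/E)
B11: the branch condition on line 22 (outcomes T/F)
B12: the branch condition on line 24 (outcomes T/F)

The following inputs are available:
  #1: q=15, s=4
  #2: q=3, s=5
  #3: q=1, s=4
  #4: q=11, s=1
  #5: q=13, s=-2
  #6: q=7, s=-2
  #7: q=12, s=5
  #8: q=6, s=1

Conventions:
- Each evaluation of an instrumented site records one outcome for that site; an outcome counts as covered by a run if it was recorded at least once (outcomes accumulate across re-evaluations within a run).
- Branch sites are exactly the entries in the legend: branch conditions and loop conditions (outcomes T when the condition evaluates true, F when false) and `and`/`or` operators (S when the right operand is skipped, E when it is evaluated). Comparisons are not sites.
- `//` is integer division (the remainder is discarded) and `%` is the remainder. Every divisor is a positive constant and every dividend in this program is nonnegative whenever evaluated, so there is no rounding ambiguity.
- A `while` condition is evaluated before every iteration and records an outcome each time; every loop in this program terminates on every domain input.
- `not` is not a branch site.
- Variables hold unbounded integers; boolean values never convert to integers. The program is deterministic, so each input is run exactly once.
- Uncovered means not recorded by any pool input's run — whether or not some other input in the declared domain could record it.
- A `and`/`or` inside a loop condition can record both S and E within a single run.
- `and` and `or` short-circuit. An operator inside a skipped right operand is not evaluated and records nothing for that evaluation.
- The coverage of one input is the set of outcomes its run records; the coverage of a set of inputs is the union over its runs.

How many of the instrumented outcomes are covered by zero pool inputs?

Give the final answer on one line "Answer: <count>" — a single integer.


#1 (q=15, s=4) -> covered: B1=F, B2=F, B3=E, B4=T, B7=T, B8=T, B9=T, B10=S, B12=F
#2 (q=3, s=5) -> covered: B1=T, B1=F, B2=T, B2=F, B3=S, B3=E, B4=F, B5=T, B6=S, B7=T, B8=T, B9=F, B10=E, B11=F, B12=F
#3 (q=1, s=4) -> covered: B1=T, B1=F, B2=T, B2=F, B3=S, B3=E, B4=F, B5=T, B6=S, B7=T, B8=T, B9=T, B10=S, B12=F
#4 (q=11, s=1) -> covered: B1=F, B2=F, B3=E, B4=T, B7=T, B8=T, B9=T, B10=S, B12=F
#5 (q=13, s=-2) -> covered: B1=F, B2=F, B3=E, B4=T, B7=T, B8=T, B9=F, B10=E, B11=F, B12=T
#6 (q=7, s=-2) -> covered: B1=F, B2=T, B2=F, B3=S, B3=E, B4=T, B7=T, B8=T, B9=T, B10=S, B12=T
#7 (q=12, s=5) -> covered: B1=F, B2=F, B3=E, B4=T, B7=T, B8=T, B9=T, B10=S, B12=F
#8 (q=6, s=1) -> covered: B1=T, B1=F, B2=T, B2=F, B3=S, B3=E, B4=F, B5=T, B6=S, B7=T, B8=T, B9=T, B10=S, B12=F
union over the pool: B1=T, B1=F, B2=T, B2=F, B3=S, B3=E, B4=T, B4=F, B5=T, B6=S, B7=T, B8=T, B9=T, B9=F, B10=S, B10=E, B11=F, B12=T, B12=F
uncovered (5 of 24): B5=F, B6=E, B7=F, B8=F, B11=T
Answer: 5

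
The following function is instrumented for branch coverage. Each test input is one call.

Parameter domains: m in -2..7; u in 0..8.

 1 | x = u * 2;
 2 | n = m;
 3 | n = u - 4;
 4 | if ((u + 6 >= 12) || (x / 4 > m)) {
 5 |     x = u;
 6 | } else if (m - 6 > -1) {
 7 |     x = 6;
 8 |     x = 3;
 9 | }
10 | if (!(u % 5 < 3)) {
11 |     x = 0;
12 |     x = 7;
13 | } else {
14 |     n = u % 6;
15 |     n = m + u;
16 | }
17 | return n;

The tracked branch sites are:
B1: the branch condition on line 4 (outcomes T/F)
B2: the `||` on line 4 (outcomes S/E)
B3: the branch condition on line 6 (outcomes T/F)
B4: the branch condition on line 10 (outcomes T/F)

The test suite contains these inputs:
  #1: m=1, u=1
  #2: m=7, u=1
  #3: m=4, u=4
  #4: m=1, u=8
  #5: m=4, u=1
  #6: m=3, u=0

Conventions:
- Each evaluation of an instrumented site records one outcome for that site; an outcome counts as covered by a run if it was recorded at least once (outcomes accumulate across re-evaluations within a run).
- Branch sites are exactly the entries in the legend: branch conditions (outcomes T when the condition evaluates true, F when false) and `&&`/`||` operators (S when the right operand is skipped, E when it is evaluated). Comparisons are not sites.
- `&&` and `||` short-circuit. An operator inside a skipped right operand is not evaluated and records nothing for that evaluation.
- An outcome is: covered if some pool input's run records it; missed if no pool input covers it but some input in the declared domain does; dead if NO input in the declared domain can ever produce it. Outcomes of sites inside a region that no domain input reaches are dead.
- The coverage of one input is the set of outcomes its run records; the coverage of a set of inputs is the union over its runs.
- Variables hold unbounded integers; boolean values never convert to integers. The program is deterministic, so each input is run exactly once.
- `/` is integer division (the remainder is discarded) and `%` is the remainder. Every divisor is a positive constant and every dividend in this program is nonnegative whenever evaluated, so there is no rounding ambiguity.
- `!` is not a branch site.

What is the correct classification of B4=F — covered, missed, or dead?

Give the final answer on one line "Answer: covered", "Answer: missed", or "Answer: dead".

B4=F is recorded by pool input(s) 1, 2, 5, 6 -> covered

Answer: covered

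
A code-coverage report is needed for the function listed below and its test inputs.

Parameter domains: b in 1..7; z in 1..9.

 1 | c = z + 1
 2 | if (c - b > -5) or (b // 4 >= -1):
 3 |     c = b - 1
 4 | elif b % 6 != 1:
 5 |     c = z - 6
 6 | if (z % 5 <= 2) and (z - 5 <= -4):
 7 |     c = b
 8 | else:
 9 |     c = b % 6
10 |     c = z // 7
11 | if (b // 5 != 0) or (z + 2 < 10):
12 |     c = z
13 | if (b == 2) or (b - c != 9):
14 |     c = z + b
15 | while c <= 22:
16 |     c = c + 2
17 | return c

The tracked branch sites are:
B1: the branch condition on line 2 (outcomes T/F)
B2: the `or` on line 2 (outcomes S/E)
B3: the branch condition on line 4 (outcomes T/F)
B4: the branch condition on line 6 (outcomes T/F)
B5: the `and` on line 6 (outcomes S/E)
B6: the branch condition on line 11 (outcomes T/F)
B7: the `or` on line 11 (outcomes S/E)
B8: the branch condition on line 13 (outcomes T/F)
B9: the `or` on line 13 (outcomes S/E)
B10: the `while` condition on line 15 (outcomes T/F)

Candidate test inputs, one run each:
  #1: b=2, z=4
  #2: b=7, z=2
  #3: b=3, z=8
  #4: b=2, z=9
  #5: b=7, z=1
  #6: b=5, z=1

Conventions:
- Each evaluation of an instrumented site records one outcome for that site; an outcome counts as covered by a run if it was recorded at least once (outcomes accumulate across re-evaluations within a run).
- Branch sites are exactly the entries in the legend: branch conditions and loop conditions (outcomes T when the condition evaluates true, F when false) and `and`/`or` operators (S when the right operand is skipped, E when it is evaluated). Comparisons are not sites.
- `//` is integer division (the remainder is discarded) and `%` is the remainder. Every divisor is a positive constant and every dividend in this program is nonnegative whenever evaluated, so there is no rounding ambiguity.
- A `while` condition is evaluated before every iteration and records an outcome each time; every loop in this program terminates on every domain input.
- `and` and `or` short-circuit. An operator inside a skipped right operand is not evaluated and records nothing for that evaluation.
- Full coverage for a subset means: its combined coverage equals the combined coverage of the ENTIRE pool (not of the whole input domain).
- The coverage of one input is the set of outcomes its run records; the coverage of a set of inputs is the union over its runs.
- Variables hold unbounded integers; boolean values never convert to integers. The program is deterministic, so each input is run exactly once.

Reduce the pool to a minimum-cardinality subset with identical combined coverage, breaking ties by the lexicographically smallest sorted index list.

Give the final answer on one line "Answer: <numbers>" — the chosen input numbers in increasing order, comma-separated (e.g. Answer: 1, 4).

#1 (b=2, z=4) -> B2->S, B1->T, B5->S, B4->F, B7->E, B6->T, B9->S, B8->T, B10->T, B10->T, B10->T, B10->T, B10->T, B10->T, ...; covered: B1=T, B2=S, B4=F, B5=S, B6=T, B7=E, B8=T, B9=S, B10=T, B10=F
#2 (b=7, z=2) -> B2->S, B1->T, B5->E, B4->F, B7->S, B6->T, B9->E, B8->T, B10->T, B10->T, B10->T, B10->T, B10->T, B10->T, ...; covered: B1=T, B2=S, B4=F, B5=E, B6=T, B7=S, B8=T, B9=E, B10=T, B10=F
#3 (b=3, z=8) -> B2->S, B1->T, B5->S, B4->F, B7->E, B6->F, B9->E, B8->T, B10->T, B10->T, B10->T, B10->T, B10->T, B10->T, ...; covered: B1=T, B2=S, B4=F, B5=S, B6=F, B7=E, B8=T, B9=E, B10=T, B10=F
#4 (b=2, z=9) -> B2->S, B1->T, B5->S, B4->F, B7->E, B6->F, B9->S, B8->T, B10->T, B10->T, B10->T, B10->T, B10->T, B10->T, ...; covered: B1=T, B2=S, B4=F, B5=S, B6=F, B7=E, B8=T, B9=S, B10=T, B10=F
#5 (b=7, z=1) -> B2->E, B1->T, B5->E, B4->T, B7->S, B6->T, B9->E, B8->T, B10->T, B10->T, B10->T, B10->T, B10->T, B10->T, ...; covered: B1=T, B2=E, B4=T, B5=E, B6=T, B7=S, B8=T, B9=E, B10=T, B10=F
#6 (b=5, z=1) -> B2->S, B1->T, B5->E, B4->T, B7->S, B6->T, B9->E, B8->T, B10->T, B10->T, B10->T, B10->T, B10->T, B10->T, ...; covered: B1=T, B2=S, B4=T, B5=E, B6=T, B7=S, B8=T, B9=E, B10=T, B10=F
union over all inputs: B1=T, B2=S, B2=E, B4=T, B4=F, B5=S, B5=E, B6=T, B6=F, B7=S, B7=E, B8=T, B9=S, B9=E, B10=T, B10=F (16 outcomes)
size 1 is not enough: best union over all size-1 subsets is 10/16
at size 2, {4, 5} reaches all 16 outcomes; every lexicographically earlier size-2 subset fails

Answer: 4, 5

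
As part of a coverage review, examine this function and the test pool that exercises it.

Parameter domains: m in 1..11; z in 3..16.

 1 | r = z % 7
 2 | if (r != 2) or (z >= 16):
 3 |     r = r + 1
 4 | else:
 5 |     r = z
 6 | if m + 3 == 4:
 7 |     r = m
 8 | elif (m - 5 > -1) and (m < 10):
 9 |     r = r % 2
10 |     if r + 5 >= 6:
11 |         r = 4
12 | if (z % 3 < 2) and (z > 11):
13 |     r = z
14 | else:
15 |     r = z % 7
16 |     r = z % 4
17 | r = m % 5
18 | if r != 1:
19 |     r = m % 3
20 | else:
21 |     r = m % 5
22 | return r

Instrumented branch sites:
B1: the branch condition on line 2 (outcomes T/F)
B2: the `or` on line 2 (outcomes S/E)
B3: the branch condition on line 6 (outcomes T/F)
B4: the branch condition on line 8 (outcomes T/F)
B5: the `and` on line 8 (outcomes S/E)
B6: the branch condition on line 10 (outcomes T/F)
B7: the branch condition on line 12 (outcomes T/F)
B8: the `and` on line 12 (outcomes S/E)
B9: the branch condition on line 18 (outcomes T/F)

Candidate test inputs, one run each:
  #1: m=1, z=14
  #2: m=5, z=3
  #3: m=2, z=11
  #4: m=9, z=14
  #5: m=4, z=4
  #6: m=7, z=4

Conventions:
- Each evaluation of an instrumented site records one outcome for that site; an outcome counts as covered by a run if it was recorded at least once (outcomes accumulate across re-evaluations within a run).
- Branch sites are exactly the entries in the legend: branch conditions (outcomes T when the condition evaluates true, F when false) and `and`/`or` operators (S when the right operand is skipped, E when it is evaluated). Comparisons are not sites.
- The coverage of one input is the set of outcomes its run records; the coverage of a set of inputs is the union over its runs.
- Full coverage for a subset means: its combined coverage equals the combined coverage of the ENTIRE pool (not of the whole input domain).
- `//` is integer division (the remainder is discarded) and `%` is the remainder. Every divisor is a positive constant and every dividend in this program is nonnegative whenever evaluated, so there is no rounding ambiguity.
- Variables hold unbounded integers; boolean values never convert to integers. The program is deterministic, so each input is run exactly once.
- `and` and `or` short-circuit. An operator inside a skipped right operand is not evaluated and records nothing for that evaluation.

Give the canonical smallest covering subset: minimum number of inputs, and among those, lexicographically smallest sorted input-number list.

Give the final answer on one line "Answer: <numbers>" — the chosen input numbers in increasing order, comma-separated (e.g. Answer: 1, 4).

test 1 (m=1, z=14) hits B1=T, B2=S, B3=T, B7=F, B8=S, B9=F
test 2 (m=5, z=3) hits B1=T, B2=S, B3=F, B4=T, B5=E, B6=F, B7=F, B8=E, B9=T
test 3 (m=2, z=11) hits B1=T, B2=S, B3=F, B4=F, B5=S, B7=F, B8=S, B9=T
test 4 (m=9, z=14) hits B1=T, B2=S, B3=F, B4=T, B5=E, B6=T, B7=F, B8=S, B9=T
test 5 (m=4, z=4) hits B1=T, B2=S, B3=F, B4=F, B5=S, B7=F, B8=E, B9=T
test 6 (m=7, z=4) hits B1=T, B2=S, B3=F, B4=T, B5=E, B6=T, B7=F, B8=E, B9=T
the full pool covers 15 outcomes: B1=T, B2=S, B3=T, B3=F, B4=T, B4=F, B5=S, B5=E, B6=T, B6=F, B7=F, B8=S, B8=E, B9=T, B9=F
checked all size-1 subsets: none covers 15 outcomes (max 9/15)
checked all size-2 subsets: none covers 15 outcomes (max 12/15)
checked all size-3 subsets: none covers 15 outcomes (max 14/15)
at size 4, {1, 2, 3, 4} reaches all 15 outcomes; every lexicographically earlier size-4 subset fails

Answer: 1, 2, 3, 4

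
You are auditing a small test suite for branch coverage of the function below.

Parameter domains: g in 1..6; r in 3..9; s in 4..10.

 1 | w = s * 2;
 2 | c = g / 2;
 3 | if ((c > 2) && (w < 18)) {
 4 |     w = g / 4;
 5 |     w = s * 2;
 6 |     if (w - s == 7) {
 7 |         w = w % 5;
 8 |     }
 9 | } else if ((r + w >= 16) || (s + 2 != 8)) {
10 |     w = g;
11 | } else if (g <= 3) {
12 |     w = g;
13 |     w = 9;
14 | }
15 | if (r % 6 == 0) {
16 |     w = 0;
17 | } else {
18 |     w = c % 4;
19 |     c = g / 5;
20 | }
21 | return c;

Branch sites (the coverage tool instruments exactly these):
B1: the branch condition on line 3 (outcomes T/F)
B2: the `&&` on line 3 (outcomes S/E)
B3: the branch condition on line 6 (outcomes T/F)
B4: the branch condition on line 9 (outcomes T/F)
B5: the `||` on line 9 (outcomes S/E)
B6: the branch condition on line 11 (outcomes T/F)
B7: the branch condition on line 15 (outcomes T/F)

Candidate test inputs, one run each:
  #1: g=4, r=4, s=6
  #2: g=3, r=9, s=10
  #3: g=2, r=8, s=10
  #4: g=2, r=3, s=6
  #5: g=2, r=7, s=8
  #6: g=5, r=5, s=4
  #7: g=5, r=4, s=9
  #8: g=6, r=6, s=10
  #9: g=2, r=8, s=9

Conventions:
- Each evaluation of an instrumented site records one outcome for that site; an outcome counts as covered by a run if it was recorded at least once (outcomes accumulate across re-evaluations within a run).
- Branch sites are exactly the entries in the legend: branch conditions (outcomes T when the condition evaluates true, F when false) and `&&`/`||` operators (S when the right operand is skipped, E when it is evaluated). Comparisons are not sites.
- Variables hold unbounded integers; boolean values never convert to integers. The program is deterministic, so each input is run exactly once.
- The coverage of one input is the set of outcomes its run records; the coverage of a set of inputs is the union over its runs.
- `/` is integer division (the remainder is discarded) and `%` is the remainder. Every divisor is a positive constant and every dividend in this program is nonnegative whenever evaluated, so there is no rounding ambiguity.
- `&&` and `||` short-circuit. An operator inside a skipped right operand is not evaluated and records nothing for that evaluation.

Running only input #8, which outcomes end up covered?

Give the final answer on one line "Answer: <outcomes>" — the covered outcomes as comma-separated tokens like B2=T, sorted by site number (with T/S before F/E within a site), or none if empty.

Tracing the run of input #8 (g=6, r=6, s=10):
  B2->E, B1->F, B5->S, B4->T, B7->T
as a set, this run covers: B1=F, B2=E, B4=T, B5=S, B7=T

Answer: B1=F, B2=E, B4=T, B5=S, B7=T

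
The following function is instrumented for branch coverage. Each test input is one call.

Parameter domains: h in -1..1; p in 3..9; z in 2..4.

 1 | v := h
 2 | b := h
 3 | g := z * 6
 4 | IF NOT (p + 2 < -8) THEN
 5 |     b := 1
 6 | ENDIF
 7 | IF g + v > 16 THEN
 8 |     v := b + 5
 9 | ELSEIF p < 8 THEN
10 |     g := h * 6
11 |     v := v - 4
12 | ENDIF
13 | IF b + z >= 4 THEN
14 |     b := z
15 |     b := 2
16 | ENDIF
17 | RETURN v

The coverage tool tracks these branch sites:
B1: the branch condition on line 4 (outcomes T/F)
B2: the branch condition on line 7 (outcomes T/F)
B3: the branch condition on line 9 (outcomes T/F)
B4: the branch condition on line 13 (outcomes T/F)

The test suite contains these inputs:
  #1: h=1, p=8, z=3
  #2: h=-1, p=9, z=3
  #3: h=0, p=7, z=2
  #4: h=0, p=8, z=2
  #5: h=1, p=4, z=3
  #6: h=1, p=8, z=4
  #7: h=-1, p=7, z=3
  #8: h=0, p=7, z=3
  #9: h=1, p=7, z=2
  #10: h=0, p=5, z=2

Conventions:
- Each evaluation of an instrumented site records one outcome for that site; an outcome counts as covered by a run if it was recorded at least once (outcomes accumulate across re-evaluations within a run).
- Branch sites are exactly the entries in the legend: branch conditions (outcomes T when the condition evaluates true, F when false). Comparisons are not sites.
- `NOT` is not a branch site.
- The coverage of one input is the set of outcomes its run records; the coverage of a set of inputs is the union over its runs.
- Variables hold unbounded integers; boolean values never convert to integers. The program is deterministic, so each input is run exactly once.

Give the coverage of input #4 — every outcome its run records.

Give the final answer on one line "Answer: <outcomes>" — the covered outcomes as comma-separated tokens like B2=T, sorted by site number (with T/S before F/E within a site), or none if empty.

Running input #4 (h=0, p=8, z=2), event by event:
  B1->T, B2->F, B3->F, B4->F
deduplicating events, the covered set is: B1=T, B2=F, B3=F, B4=F

Answer: B1=T, B2=F, B3=F, B4=F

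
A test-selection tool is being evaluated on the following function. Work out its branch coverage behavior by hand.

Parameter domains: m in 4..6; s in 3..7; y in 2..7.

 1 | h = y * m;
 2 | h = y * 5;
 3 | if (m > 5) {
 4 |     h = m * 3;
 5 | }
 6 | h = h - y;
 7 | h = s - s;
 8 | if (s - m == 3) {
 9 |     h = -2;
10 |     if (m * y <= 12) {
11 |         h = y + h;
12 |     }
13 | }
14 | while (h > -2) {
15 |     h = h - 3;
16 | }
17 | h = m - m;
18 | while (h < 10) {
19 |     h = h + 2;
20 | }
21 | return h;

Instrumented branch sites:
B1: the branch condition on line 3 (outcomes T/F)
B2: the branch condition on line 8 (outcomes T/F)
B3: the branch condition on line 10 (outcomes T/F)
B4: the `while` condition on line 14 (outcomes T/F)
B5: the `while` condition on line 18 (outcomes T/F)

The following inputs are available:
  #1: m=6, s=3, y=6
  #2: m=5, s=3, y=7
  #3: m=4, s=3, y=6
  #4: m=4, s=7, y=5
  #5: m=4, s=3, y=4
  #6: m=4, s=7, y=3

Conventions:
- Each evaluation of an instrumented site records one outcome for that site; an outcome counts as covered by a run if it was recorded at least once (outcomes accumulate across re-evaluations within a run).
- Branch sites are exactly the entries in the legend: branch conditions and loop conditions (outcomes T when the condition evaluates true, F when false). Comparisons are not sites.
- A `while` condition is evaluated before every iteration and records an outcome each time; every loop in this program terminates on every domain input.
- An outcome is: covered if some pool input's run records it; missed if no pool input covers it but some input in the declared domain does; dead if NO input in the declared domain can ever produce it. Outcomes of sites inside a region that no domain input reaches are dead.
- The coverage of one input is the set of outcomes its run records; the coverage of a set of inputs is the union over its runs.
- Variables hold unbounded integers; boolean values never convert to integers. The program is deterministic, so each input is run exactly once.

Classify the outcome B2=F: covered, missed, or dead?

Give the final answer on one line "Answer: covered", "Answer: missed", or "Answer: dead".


B2=F is recorded by pool input(s) 1, 2, 3, 5 -> covered
Answer: covered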